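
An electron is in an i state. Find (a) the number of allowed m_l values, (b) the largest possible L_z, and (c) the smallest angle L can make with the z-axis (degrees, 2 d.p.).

13 values; L_z,max = 6ℏ; θ_min ≈ 22.21°

For an i orbital, l = 6.
There are 2l+1 = 13 values of m_l.
L_z,max = lℏ = 6ℏ.
cos θ_min = 6/√42, so θ_min ≈ 22.21°.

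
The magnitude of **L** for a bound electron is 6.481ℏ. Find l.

(|L|/ℏ)² = l(l+1) = 42.
l² + l − 42 = 0 ⇒ l = 6.

l = 6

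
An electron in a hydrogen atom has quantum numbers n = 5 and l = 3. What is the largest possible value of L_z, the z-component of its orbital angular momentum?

L_z,max = 3ℏ

L_z = m_l ℏ with m_l ∈ {−3, …, 3}; the maximum is m_l = 3.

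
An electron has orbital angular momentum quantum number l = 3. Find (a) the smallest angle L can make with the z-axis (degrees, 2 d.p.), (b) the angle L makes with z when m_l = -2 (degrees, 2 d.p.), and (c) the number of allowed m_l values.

θ_min ≈ 30.00°; θ(m_l=-2) ≈ 125.26°; 7 values

cos θ_min = 3/√12, so θ_min ≈ 30.00°.
For m_l = -2: cos θ = -2/√12, θ ≈ 125.26°.
There are 2l+1 = 7 values of m_l.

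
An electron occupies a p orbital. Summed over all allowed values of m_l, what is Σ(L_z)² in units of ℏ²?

A p state has l = 1.
m_l runs from −1 to 1, i.e. {-1, 0, 1}.
Σ m_l² = 2·(1) = 2.

Σ(L_z)² = 2 ℏ²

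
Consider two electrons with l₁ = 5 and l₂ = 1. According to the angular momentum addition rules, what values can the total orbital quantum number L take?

By the triangle rule, |l₁ − l₂| ≤ L ≤ l₁ + l₂.
L ∈ {4, 5, 6}.

L = 4, 5, 6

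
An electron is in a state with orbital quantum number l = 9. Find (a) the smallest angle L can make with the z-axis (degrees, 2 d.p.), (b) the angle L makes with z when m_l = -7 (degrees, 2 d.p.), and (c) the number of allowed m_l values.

θ_min ≈ 18.43°; θ(m_l=-7) ≈ 137.55°; 19 values

cos θ_min = 9/√90, so θ_min ≈ 18.43°.
For m_l = -7: cos θ = -7/√90, θ ≈ 137.55°.
There are 2l+1 = 19 values of m_l.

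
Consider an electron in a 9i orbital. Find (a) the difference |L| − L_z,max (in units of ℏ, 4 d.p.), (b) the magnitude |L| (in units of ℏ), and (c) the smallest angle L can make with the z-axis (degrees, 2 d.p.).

|L|−L_z,max ≈ 0.4807ℏ; |L| = √42 ℏ ≈ 6.481ℏ; θ_min ≈ 22.21°

For 9i, l = 6.
|L| − L_z,max = (√42 − 6)ℏ ≈ 0.4807ℏ.
|L| = ℏ√(6·7) = √42 ℏ ≈ 6.481ℏ.
cos θ_min = 6/√42, so θ_min ≈ 22.21°.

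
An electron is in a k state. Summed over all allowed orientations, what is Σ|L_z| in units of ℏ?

Σ|L_z| = 56 ℏ

The letter k corresponds to l = 7.
The allowed m_l values are -7, -6, -5, -4, -3, -2, -1, 0, 1, 2, 3, 4, 5, 6, 7.
Σ|m_l| = 2(1+2+…+7) = 56.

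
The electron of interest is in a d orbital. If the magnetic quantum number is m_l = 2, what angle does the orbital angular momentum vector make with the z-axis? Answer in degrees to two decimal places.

θ ≈ 35.26°

For a d orbital, l = 2.
|L| = ℏ√(l(l+1)) = √6 ℏ.
L_z = m_l ℏ = 2ℏ.
cos θ = L_z/|L| = 2/√6, so θ ≈ 35.26°.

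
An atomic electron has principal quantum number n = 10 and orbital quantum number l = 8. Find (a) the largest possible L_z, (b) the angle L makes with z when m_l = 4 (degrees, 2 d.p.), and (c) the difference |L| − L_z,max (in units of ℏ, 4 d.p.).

L_z,max = 8ℏ; θ(m_l=4) ≈ 61.87°; |L|−L_z,max ≈ 0.4853ℏ

L_z,max = lℏ = 8ℏ.
For m_l = 4: cos θ = 4/√72, θ ≈ 61.87°.
|L| − L_z,max = (6√2 − 8)ℏ ≈ 0.4853ℏ.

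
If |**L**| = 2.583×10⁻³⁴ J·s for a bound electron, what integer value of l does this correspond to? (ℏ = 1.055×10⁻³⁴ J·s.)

Dividing by ℏ: |L|/ℏ ≈ 2.448.
(|L|/ℏ)² = l(l+1) ≈ 5.99 ⇒ l = 2.

l = 2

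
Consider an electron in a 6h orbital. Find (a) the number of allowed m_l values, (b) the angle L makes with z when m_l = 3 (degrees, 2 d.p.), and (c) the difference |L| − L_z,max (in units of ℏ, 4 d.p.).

11 values; θ(m_l=3) ≈ 56.79°; |L|−L_z,max ≈ 0.4772ℏ

The 6h subshell has l = 5.
There are 2l+1 = 11 values of m_l.
For m_l = 3: cos θ = 3/√30, θ ≈ 56.79°.
|L| − L_z,max = (√30 − 5)ℏ ≈ 0.4772ℏ.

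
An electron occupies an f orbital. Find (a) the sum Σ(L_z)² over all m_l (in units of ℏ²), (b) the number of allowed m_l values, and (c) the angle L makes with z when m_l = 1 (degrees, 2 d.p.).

Σ(L_z)² = 28 ℏ²; 7 values; θ(m_l=1) ≈ 73.22°

An f state has l = 3.
Σ m_l² = 28, so Σ(L_z)² = 28 ℏ².
There are 2l+1 = 7 values of m_l.
For m_l = 1: cos θ = 1/√12, θ ≈ 73.22°.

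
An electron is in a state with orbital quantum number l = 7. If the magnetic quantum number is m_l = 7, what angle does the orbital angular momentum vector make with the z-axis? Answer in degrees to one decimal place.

θ ≈ 20.7°

|L|² = l(l+1)ℏ² = 56ℏ², so |L| = 2√14 ℏ.
L_z = m_l ℏ = 7ℏ.
cos θ = L_z/|L| = 7/√56, so θ ≈ 20.7°.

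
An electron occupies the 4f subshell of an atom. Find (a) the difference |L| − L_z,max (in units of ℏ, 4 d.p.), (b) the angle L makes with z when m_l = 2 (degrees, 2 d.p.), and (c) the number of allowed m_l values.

The 4f subshell has l = 3.
|L| − L_z,max = (2√3 − 3)ℏ ≈ 0.4641ℏ.
For m_l = 2: cos θ = 2/√12, θ ≈ 54.74°.
There are 2l+1 = 7 values of m_l.

|L|−L_z,max ≈ 0.4641ℏ; θ(m_l=2) ≈ 54.74°; 7 values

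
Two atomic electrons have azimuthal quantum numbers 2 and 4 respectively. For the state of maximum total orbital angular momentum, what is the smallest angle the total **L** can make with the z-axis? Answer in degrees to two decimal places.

The total orbital quantum number L ranges from |l₁ − l₂| to l₁ + l₂ in integer steps.
So L can be 2, 3, 4, 5, 6.
The maximum is L = 6, with |L_tot| = ℏ√(6·7) = √42 ℏ.
The minimum angle with z is arccos(6/√42) ≈ 22.21°.

θ_min ≈ 22.21°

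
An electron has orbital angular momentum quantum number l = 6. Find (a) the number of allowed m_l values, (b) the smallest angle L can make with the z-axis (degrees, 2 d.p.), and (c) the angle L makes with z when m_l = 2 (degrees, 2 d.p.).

There are 2l+1 = 13 values of m_l.
cos θ_min = 6/√42, so θ_min ≈ 22.21°.
For m_l = 2: cos θ = 2/√42, θ ≈ 72.02°.

13 values; θ_min ≈ 22.21°; θ(m_l=2) ≈ 72.02°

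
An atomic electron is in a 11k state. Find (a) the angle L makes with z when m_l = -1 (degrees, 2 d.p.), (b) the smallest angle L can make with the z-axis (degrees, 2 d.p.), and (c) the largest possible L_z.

θ(m_l=-1) ≈ 97.68°; θ_min ≈ 20.70°; L_z,max = 7ℏ

For 11k, l = 7.
For m_l = -1: cos θ = -1/√56, θ ≈ 97.68°.
cos θ_min = 7/√56, so θ_min ≈ 20.70°.
L_z,max = lℏ = 7ℏ.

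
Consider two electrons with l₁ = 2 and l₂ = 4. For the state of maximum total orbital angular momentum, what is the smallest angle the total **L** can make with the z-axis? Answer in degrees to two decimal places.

θ_min ≈ 22.21°

The total orbital quantum number L ranges from |l₁ − l₂| to l₁ + l₂ in integer steps.
Allowed values: L = 2, 3, 4, 5, 6.
The maximum is L = 6, with |L_tot| = ℏ√(6·7) = √42 ℏ.
The minimum angle with z is arccos(6/√42) ≈ 22.21°.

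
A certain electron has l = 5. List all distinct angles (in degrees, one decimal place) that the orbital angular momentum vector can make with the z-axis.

θ ∈ {24.1°, 43.1°, 56.8°, 68.6°, 79.5°, 90.0°, 100.5°, 111.4°, 123.2°, 136.9°, 155.9°}

|L| = √(l(l+1)) ℏ = √30 ℏ.
cos θ = m_l/√30 for each m_l ∈ {-5, -4, -3, -2, -1, 0, 1, 2, 3, 4, 5}.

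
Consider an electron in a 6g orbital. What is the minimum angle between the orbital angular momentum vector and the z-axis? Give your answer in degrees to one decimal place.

θ_min ≈ 26.6°

6g means n = 6, l = 4.
|L| = ℏ√(l(l+1)) = 2√5 ℏ.
The smallest angle corresponds to the largest L_z, i.e. m_l = l = 4, giving L_z = 4ℏ.
cos θ_min = 4/√20, so θ_min ≈ 26.6°.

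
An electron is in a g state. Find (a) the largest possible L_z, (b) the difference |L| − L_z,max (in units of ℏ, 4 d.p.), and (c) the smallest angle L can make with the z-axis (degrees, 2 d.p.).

The letter g corresponds to l = 4.
L_z,max = lℏ = 4ℏ.
|L| − L_z,max = (2√5 − 4)ℏ ≈ 0.4721ℏ.
cos θ_min = 4/√20, so θ_min ≈ 26.57°.

L_z,max = 4ℏ; |L|−L_z,max ≈ 0.4721ℏ; θ_min ≈ 26.57°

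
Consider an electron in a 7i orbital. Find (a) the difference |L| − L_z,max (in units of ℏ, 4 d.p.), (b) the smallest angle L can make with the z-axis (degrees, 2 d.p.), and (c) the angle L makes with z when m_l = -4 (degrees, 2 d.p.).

7i means n = 7, l = 6.
|L| − L_z,max = (√42 − 6)ℏ ≈ 0.4807ℏ.
cos θ_min = 6/√42, so θ_min ≈ 22.21°.
For m_l = -4: cos θ = -4/√42, θ ≈ 128.11°.

|L|−L_z,max ≈ 0.4807ℏ; θ_min ≈ 22.21°; θ(m_l=-4) ≈ 128.11°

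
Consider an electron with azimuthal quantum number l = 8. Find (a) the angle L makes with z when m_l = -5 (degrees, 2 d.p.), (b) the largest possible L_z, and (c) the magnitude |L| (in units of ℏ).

For m_l = -5: cos θ = -5/√72, θ ≈ 126.10°.
L_z,max = lℏ = 8ℏ.
|L| = ℏ√(8·9) = 6√2 ℏ ≈ 8.485ℏ.

θ(m_l=-5) ≈ 126.10°; L_z,max = 8ℏ; |L| = 6√2 ℏ ≈ 8.485ℏ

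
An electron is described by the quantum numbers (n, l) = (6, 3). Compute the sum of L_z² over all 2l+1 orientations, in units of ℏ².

Σ(L_z)² = 28 ℏ²

m_l runs from −3 to 3, i.e. {-3, -2, -1, 0, 1, 2, 3}.
Σ m_l² = 2·(1 + 4 + 9) = 28.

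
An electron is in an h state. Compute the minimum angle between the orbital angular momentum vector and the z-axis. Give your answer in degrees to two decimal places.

θ_min ≈ 24.09°

The letter h corresponds to l = 5.
|L|² = l(l+1)ℏ² = 30ℏ², so |L| = √30 ℏ.
The smallest angle corresponds to the largest L_z, i.e. m_l = l = 5, giving L_z = 5ℏ.
cos θ_min = 5/√30, so θ_min ≈ 24.09°.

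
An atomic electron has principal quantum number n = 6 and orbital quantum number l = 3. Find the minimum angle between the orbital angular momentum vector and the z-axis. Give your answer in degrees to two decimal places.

|L| = √(l(l+1)) ℏ = 2√3 ℏ.
The smallest angle corresponds to the largest L_z, i.e. m_l = l = 3, giving L_z = 3ℏ.
cos θ_min = 3/√12, so θ_min ≈ 30.00°.

θ_min ≈ 30.00°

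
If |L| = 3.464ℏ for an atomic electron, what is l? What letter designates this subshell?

Since |L|² = l(l+1)ℏ², l(l+1) = 12.
Solving: l = 3.

l = 3 (f orbital)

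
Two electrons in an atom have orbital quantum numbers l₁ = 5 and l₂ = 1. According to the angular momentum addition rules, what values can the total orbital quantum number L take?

L = 4, 5, 6

Angular momentum addition gives L = |l₁ − l₂|, …, l₁ + l₂.
So L can be 4, 5, 6.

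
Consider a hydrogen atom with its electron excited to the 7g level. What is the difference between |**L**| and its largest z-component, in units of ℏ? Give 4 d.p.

The 7g level has l = 4.
|L| = 2√5 ℏ ≈ 4.4721ℏ, while L_z,max = lℏ = 4ℏ.
The difference is (2√5 − 4)ℏ ≈ 0.4721ℏ.

|L| − L_z,max ≈ 0.4721ℏ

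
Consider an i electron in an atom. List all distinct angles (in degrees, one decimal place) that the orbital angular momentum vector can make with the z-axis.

θ ∈ {22.2°, 39.5°, 51.9°, 62.4°, 72.0°, 81.1°, 90.0°, 98.9°, 108.0°, 117.6°, 128.1°, 140.5°, 157.8°}

The letter i corresponds to l = 6.
|L| = ℏ√(l(l+1)) = √42 ℏ.
cos θ = m_l/√42 for each m_l ∈ {-6, -5, -4, -3, -2, -1, 0, 1, 2, 3, 4, 5, 6}.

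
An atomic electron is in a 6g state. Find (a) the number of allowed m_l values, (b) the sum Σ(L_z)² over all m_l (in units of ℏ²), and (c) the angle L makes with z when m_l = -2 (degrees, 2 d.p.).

9 values; Σ(L_z)² = 60 ℏ²; θ(m_l=-2) ≈ 116.57°

For 6g, l = 4.
There are 2l+1 = 9 values of m_l.
Σ m_l² = 60, so Σ(L_z)² = 60 ℏ².
For m_l = -2: cos θ = -2/√20, θ ≈ 116.57°.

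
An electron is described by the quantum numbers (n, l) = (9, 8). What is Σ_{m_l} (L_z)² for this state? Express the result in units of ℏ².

Σ(L_z)² = 408 ℏ²

m_l ∈ {-8, -7, -6, -5, -4, -3, -2, -1, 0, 1, 2, 3, 4, 5, 6, 7, 8}.
Summing m² from −8 to 8: Σ m_l² = 408.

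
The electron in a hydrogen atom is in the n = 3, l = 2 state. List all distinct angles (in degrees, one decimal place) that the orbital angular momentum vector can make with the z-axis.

θ ∈ {35.3°, 65.9°, 90.0°, 114.1°, 144.7°}

|L|² = l(l+1)ℏ² = 6ℏ², so |L| = √6 ℏ.
cos θ = m_l/√6 for each m_l ∈ {-2, -1, 0, 1, 2}.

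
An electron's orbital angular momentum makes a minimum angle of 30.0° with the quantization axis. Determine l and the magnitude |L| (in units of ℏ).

l = 3, |L| = 2√3 ℏ ≈ 3.464ℏ

cos θ_min = l/√(l(l+1)) = √(l/(l+1)), so l/(l+1) = cos²(30.0°) = 0.7500.
Solving: l = 3.
Then |L| = ℏ√(3·4) = 2√3 ℏ.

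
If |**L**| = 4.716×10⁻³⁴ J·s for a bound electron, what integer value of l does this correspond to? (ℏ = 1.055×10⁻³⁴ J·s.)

In units of ℏ, |L| ≈ 4.470.
l(l+1) ≈ 4.470² ≈ 19.98, so l = 4.

l = 4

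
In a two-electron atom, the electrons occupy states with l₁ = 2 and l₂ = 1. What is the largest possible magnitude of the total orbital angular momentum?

By the triangle rule, |l₁ − l₂| ≤ L ≤ l₁ + l₂.
Allowed values: L = 1, 2, 3.
The largest magnitude corresponds to L = 3: |L_tot| = ℏ√(3·4) = 2√3 ℏ.

|L_tot|_max = 2√3 ℏ ≈ 3.464ℏ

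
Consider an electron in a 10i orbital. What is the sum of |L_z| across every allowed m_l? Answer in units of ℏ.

Σ|L_z| = 42 ℏ

The 10i subshell has l = 6.
The allowed m_l values are -6, -5, -4, -3, -2, -1, 0, 1, 2, 3, 4, 5, 6.
Σ|m_l| = 2(1+2+…+6) = 42.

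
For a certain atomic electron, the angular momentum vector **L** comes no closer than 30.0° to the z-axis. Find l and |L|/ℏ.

cos²θ_min = l/(l+1) = 0.7500.
l = cos²θ/sin²θ ≈ 3.
Then |L| = ℏ√(3·4) = 2√3 ℏ.

l = 3, |L| = 2√3 ℏ ≈ 3.464ℏ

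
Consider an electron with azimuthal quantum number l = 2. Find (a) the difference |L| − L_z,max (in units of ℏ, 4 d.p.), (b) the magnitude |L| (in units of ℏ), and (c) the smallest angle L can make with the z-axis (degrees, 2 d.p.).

|L|−L_z,max ≈ 0.4495ℏ; |L| = √6 ℏ ≈ 2.449ℏ; θ_min ≈ 35.26°

|L| − L_z,max = (√6 − 2)ℏ ≈ 0.4495ℏ.
|L| = ℏ√(2·3) = √6 ℏ ≈ 2.449ℏ.
cos θ_min = 2/√6, so θ_min ≈ 35.26°.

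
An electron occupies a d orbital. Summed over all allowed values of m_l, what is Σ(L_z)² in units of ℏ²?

For a d orbital, l = 2.
m_l ∈ {-2, -1, 0, 1, 2}.
Summing m² from −2 to 2: Σ m_l² = 10.

Σ(L_z)² = 10 ℏ²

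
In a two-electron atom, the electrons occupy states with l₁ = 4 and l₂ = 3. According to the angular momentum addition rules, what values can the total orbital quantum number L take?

L = 1, 2, 3, 4, 5, 6, 7

The total orbital quantum number L ranges from |l₁ − l₂| to l₁ + l₂ in integer steps.
L ∈ {1, 2, 3, 4, 5, 6, 7}.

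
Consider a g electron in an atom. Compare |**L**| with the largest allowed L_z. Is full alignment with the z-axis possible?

No: L_z,max = 4ℏ < |L| = 2√5 ℏ ≈ 4.472ℏ

The letter g corresponds to l = 4.
|L| = 2√5 ℏ ≈ 4.4721ℏ, while L_z,max = lℏ = 4ℏ.
Since |L| > L_z,max, the vector can never point exactly along z; the closest it comes is θ_min = arccos(4/√20) ≈ 26.6°.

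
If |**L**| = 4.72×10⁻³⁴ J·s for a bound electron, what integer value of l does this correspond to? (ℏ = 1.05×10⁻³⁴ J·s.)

In units of ℏ, |L| ≈ 4.495.
Set l(l+1) = 20.21; the integer solution is l = 4.

l = 4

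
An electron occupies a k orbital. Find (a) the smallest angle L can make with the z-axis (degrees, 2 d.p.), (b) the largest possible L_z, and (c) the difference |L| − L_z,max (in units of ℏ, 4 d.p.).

θ_min ≈ 20.70°; L_z,max = 7ℏ; |L|−L_z,max ≈ 0.4833ℏ

The letter k corresponds to l = 7.
cos θ_min = 7/√56, so θ_min ≈ 20.70°.
L_z,max = lℏ = 7ℏ.
|L| − L_z,max = (2√14 − 7)ℏ ≈ 0.4833ℏ.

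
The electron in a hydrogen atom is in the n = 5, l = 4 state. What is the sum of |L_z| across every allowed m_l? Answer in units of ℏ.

Σ|L_z| = 20 ℏ

m_l runs from −4 to 4, i.e. {-4, -3, -2, -1, 0, 1, 2, 3, 4}.
Σ|m_l| = 2·4(4+1)/2 = 20.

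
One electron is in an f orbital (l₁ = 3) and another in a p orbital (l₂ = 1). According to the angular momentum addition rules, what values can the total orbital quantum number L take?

L runs from |3 − 1| = 2 to 3 + 1 = 4.
So L can be 2, 3, 4.

L = 2, 3, 4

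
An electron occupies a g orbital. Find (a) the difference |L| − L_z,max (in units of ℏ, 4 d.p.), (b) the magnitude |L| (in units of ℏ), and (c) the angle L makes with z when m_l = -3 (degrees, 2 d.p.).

For a g orbital, l = 4.
|L| − L_z,max = (2√5 − 4)ℏ ≈ 0.4721ℏ.
|L| = ℏ√(4·5) = 2√5 ℏ ≈ 4.472ℏ.
For m_l = -3: cos θ = -3/√20, θ ≈ 132.13°.

|L|−L_z,max ≈ 0.4721ℏ; |L| = 2√5 ℏ ≈ 4.472ℏ; θ(m_l=-3) ≈ 132.13°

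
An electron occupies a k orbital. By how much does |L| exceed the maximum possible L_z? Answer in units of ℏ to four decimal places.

For a k orbital, l = 7.
|L| = 2√14 ℏ ≈ 7.4833ℏ, while L_z,max = lℏ = 7ℏ.
The difference is (2√14 − 7)ℏ ≈ 0.4833ℏ.

|L| − L_z,max ≈ 0.4833ℏ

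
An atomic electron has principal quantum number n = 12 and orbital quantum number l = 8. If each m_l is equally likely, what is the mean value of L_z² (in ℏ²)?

m_l ∈ {-8, -7, -6, -5, -4, -3, -2, -1, 0, 1, 2, 3, 4, 5, 6, 7, 8}.
⟨L_z²⟩ = ℏ²·l(l+1)/3 = 24ℏ².

⟨L_z²⟩ = 24 ℏ²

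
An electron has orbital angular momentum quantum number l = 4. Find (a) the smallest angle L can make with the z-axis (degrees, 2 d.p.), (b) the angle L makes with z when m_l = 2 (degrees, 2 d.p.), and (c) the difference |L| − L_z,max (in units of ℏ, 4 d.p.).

cos θ_min = 4/√20, so θ_min ≈ 26.57°.
For m_l = 2: cos θ = 2/√20, θ ≈ 63.43°.
|L| − L_z,max = (2√5 − 4)ℏ ≈ 0.4721ℏ.

θ_min ≈ 26.57°; θ(m_l=2) ≈ 63.43°; |L|−L_z,max ≈ 0.4721ℏ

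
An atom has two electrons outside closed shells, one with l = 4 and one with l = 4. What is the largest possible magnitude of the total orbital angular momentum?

|L_tot|_max = 6√2 ℏ ≈ 8.485ℏ

By the triangle rule, |l₁ − l₂| ≤ L ≤ l₁ + l₂.
L ∈ {0, 1, 2, 3, 4, 5, 6, 7, 8}.
The largest magnitude corresponds to L = 8: |L_tot| = ℏ√(8·9) = 6√2 ℏ.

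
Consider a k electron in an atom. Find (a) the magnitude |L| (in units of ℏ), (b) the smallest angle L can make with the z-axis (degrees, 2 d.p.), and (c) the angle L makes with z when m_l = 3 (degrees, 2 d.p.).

|L| = 2√14 ℏ ≈ 7.483ℏ; θ_min ≈ 20.70°; θ(m_l=3) ≈ 66.37°

A k state has l = 7.
|L| = ℏ√(7·8) = 2√14 ℏ ≈ 7.483ℏ.
cos θ_min = 7/√56, so θ_min ≈ 20.70°.
For m_l = 3: cos θ = 3/√56, θ ≈ 66.37°.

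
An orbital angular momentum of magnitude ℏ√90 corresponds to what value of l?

Since |L|² = l(l+1)ℏ², l(l+1) = 90.
The positive root is l = 9.

l = 9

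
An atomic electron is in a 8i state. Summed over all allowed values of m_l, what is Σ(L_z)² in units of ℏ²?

For 8i, l = 6.
The allowed m_l values are -6, -5, -4, -3, -2, -1, 0, 1, 2, 3, 4, 5, 6.
Σ m_l² = 2·(1 + 4 + 9 + 16 + 25 + 36) = 182.

Σ(L_z)² = 182 ℏ²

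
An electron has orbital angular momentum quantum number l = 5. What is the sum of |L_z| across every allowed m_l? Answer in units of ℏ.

Σ|L_z| = 30 ℏ

m_l ∈ {-5, -4, -3, -2, -1, 0, 1, 2, 3, 4, 5}.
Σ|m_l| = 2(1+2+…+5) = 30.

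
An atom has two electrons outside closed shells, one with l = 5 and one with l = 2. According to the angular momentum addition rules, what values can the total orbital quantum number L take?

L runs from |5 − 2| = 3 to 5 + 2 = 7.
So L can be 3, 4, 5, 6, 7.

L = 3, 4, 5, 6, 7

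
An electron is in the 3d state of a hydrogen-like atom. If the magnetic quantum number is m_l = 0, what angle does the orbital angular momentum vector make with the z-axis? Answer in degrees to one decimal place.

θ ≈ 90.0°

For 3d, l = 2.
|L| = √(l(l+1)) ℏ = √6 ℏ.
L_z = m_l ℏ = 0ℏ.
cos θ = L_z/|L| = 0/√6, so θ ≈ 90.0°.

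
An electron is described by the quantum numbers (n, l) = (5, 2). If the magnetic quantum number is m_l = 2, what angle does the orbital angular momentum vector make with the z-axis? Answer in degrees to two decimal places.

θ ≈ 35.26°

|L| = √(l(l+1)) ℏ = √6 ℏ.
L_z = m_l ℏ = 2ℏ.
cos θ = L_z/|L| = 2/√6, so θ ≈ 35.26°.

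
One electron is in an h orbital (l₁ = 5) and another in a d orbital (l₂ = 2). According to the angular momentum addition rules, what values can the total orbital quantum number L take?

L = 3, 4, 5, 6, 7

By the triangle rule, |l₁ − l₂| ≤ L ≤ l₁ + l₂.
So L can be 3, 4, 5, 6, 7.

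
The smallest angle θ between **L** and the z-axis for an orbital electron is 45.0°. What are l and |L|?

l = 1, |L| = √2 ℏ ≈ 1.414ℏ

At minimum angle, m_l = l, so cos θ = l/√(l(l+1)); cos²θ = l/(l+1) = 0.5000.
Solving: l = 1.
Then |L| = ℏ√(1·2) = √2 ℏ.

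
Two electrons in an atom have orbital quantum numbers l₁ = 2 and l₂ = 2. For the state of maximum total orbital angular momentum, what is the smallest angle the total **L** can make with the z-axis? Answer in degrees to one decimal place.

θ_min ≈ 26.6°

Angular momentum addition gives L = |l₁ − l₂|, …, l₁ + l₂.
L ∈ {0, 1, 2, 3, 4}.
The maximum is L = 4, with |L_tot| = ℏ√(4·5) = 2√5 ℏ.
The minimum angle with z is arccos(4/√20) ≈ 26.6°.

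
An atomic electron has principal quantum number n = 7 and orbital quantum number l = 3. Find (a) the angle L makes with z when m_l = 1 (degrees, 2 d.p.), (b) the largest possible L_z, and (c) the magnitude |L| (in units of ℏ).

For m_l = 1: cos θ = 1/√12, θ ≈ 73.22°.
L_z,max = lℏ = 3ℏ.
|L| = ℏ√(3·4) = 2√3 ℏ ≈ 3.464ℏ.

θ(m_l=1) ≈ 73.22°; L_z,max = 3ℏ; |L| = 2√3 ℏ ≈ 3.464ℏ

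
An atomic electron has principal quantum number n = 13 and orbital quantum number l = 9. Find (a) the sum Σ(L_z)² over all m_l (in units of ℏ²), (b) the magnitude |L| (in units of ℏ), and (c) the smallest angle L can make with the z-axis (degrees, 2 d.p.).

Σ(L_z)² = 570 ℏ²; |L| = 3√10 ℏ ≈ 9.487ℏ; θ_min ≈ 18.43°

Σ m_l² = 570, so Σ(L_z)² = 570 ℏ².
|L| = ℏ√(9·10) = 3√10 ℏ ≈ 9.487ℏ.
cos θ_min = 9/√90, so θ_min ≈ 18.43°.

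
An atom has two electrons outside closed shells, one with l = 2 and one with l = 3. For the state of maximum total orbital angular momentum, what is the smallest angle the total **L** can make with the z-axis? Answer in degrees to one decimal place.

By the triangle rule, |l₁ − l₂| ≤ L ≤ l₁ + l₂.
So L can be 1, 2, 3, 4, 5.
The maximum is L = 5, with |L_tot| = ℏ√(5·6) = √30 ℏ.
The minimum angle with z is arccos(5/√30) ≈ 24.1°.

θ_min ≈ 24.1°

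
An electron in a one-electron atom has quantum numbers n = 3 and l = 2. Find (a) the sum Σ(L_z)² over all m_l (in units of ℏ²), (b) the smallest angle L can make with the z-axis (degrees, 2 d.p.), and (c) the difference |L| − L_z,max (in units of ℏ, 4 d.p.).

Σ(L_z)² = 10 ℏ²; θ_min ≈ 35.26°; |L|−L_z,max ≈ 0.4495ℏ

Σ m_l² = 10, so Σ(L_z)² = 10 ℏ².
cos θ_min = 2/√6, so θ_min ≈ 35.26°.
|L| − L_z,max = (√6 − 2)ℏ ≈ 0.4495ℏ.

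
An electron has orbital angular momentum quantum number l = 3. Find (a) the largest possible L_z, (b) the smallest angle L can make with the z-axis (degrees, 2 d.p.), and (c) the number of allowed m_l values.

L_z,max = lℏ = 3ℏ.
cos θ_min = 3/√12, so θ_min ≈ 30.00°.
There are 2l+1 = 7 values of m_l.

L_z,max = 3ℏ; θ_min ≈ 30.00°; 7 values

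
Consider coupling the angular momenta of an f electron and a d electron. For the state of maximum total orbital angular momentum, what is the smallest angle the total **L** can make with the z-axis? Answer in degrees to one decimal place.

Angular momentum addition gives L = |l₁ − l₂|, …, l₁ + l₂.
So L can be 1, 2, 3, 4, 5.
The maximum is L = 5, with |L_tot| = ℏ√(5·6) = √30 ℏ.
The minimum angle with z is arccos(5/√30) ≈ 24.1°.

θ_min ≈ 24.1°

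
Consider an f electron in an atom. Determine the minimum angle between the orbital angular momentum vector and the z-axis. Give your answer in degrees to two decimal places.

θ_min ≈ 30.00°

For an f orbital, l = 3.
|L|² = l(l+1)ℏ² = 12ℏ², so |L| = 2√3 ℏ.
The smallest angle corresponds to the largest L_z, i.e. m_l = l = 3, giving L_z = 3ℏ.
cos θ_min = 3/√12, so θ_min ≈ 30.00°.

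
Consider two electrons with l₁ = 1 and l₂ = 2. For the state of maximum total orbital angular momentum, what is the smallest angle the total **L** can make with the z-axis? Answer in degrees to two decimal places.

By the triangle rule, |l₁ − l₂| ≤ L ≤ l₁ + l₂.
Allowed values: L = 1, 2, 3.
The maximum is L = 3, with |L_tot| = ℏ√(3·4) = 2√3 ℏ.
The minimum angle with z is arccos(3/√12) ≈ 30.00°.

θ_min ≈ 30.00°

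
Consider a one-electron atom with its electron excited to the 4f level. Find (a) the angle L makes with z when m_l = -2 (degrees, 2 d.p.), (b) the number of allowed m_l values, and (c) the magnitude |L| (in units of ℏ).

The 4f level has l = 3.
For m_l = -2: cos θ = -2/√12, θ ≈ 125.26°.
There are 2l+1 = 7 values of m_l.
|L| = ℏ√(3·4) = 2√3 ℏ ≈ 3.464ℏ.

θ(m_l=-2) ≈ 125.26°; 7 values; |L| = 2√3 ℏ ≈ 3.464ℏ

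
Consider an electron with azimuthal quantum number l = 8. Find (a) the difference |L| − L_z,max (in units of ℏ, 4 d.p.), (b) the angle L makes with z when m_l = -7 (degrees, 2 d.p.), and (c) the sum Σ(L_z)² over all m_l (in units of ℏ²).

|L| − L_z,max = (6√2 − 8)ℏ ≈ 0.4853ℏ.
For m_l = -7: cos θ = -7/√72, θ ≈ 145.58°.
Σ m_l² = 408, so Σ(L_z)² = 408 ℏ².

|L|−L_z,max ≈ 0.4853ℏ; θ(m_l=-7) ≈ 145.58°; Σ(L_z)² = 408 ℏ²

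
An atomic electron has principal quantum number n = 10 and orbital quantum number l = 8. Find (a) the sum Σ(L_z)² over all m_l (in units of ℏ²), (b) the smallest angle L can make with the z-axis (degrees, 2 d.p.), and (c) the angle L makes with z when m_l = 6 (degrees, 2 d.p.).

Σ m_l² = 408, so Σ(L_z)² = 408 ℏ².
cos θ_min = 8/√72, so θ_min ≈ 19.47°.
For m_l = 6: cos θ = 6/√72, θ ≈ 45.00°.

Σ(L_z)² = 408 ℏ²; θ_min ≈ 19.47°; θ(m_l=6) ≈ 45.00°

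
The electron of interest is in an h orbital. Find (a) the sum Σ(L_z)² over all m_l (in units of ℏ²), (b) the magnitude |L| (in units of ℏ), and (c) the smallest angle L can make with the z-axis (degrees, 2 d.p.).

Σ(L_z)² = 110 ℏ²; |L| = √30 ℏ ≈ 5.477ℏ; θ_min ≈ 24.09°

For an h orbital, l = 5.
Σ m_l² = 110, so Σ(L_z)² = 110 ℏ².
|L| = ℏ√(5·6) = √30 ℏ ≈ 5.477ℏ.
cos θ_min = 5/√30, so θ_min ≈ 24.09°.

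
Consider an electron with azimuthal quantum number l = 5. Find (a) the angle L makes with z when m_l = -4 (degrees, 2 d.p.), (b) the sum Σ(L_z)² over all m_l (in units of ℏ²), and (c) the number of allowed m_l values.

θ(m_l=-4) ≈ 136.91°; Σ(L_z)² = 110 ℏ²; 11 values

For m_l = -4: cos θ = -4/√30, θ ≈ 136.91°.
Σ m_l² = 110, so Σ(L_z)² = 110 ℏ².
There are 2l+1 = 11 values of m_l.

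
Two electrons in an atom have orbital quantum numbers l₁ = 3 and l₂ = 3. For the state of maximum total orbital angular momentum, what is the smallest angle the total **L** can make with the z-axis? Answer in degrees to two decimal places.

θ_min ≈ 22.21°

By the triangle rule, |l₁ − l₂| ≤ L ≤ l₁ + l₂.
L ∈ {0, 1, 2, 3, 4, 5, 6}.
The maximum is L = 6, with |L_tot| = ℏ√(6·7) = √42 ℏ.
The minimum angle with z is arccos(6/√42) ≈ 22.21°.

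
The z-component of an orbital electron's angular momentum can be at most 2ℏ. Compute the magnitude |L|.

Since max m_l = l, l = 2.
|L| = ℏ√(l(l+1)) = √6 ℏ.

|L| = √6 ℏ ≈ 2.449ℏ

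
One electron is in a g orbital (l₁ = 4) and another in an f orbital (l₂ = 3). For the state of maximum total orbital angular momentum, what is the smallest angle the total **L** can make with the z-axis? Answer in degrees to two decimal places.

θ_min ≈ 20.70°

By the triangle rule, |l₁ − l₂| ≤ L ≤ l₁ + l₂.
Allowed values: L = 1, 2, 3, 4, 5, 6, 7.
The maximum is L = 7, with |L_tot| = ℏ√(7·8) = 2√14 ℏ.
The minimum angle with z is arccos(7/√56) ≈ 20.70°.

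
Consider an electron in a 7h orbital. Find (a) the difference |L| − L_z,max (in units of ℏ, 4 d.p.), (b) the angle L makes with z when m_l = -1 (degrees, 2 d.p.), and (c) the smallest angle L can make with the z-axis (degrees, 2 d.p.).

|L|−L_z,max ≈ 0.4772ℏ; θ(m_l=-1) ≈ 100.52°; θ_min ≈ 24.09°

The 7h subshell has l = 5.
|L| − L_z,max = (√30 − 5)ℏ ≈ 0.4772ℏ.
For m_l = -1: cos θ = -1/√30, θ ≈ 100.52°.
cos θ_min = 5/√30, so θ_min ≈ 24.09°.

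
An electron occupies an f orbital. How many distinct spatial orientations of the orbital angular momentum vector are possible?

For an f orbital, l = 3.
The number of m_l values is 2l + 1 = 2·3 + 1 = 7.

7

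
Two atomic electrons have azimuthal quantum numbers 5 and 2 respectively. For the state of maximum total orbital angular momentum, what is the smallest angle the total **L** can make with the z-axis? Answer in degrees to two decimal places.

θ_min ≈ 20.70°

Angular momentum addition gives L = |l₁ − l₂|, …, l₁ + l₂.
Allowed values: L = 3, 4, 5, 6, 7.
The maximum is L = 7, with |L_tot| = ℏ√(7·8) = 2√14 ℏ.
The minimum angle with z is arccos(7/√56) ≈ 20.70°.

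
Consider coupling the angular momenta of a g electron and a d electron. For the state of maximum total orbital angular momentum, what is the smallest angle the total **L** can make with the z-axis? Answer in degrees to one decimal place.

The total orbital quantum number L ranges from |l₁ − l₂| to l₁ + l₂ in integer steps.
L ∈ {2, 3, 4, 5, 6}.
The maximum is L = 6, with |L_tot| = ℏ√(6·7) = √42 ℏ.
The minimum angle with z is arccos(6/√42) ≈ 22.2°.

θ_min ≈ 22.2°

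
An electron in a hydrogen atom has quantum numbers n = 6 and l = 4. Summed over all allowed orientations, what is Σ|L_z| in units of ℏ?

The allowed m_l values are -4, -3, -2, -1, 0, 1, 2, 3, 4.
Σ|m_l| = 2(1+2+…+4) = 20.

Σ|L_z| = 20 ℏ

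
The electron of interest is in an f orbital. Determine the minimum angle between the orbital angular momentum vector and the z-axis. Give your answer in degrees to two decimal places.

θ_min ≈ 30.00°

The letter f corresponds to l = 3.
|L| = ℏ√(l(l+1)) = 2√3 ℏ.
The smallest angle corresponds to the largest L_z, i.e. m_l = l = 3, giving L_z = 3ℏ.
cos θ_min = 3/√12, so θ_min ≈ 30.00°.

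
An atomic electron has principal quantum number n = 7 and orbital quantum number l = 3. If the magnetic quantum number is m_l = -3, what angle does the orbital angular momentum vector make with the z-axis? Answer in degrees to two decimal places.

|L|² = l(l+1)ℏ² = 12ℏ², so |L| = 2√3 ℏ.
L_z = m_l ℏ = −3ℏ.
cos θ = L_z/|L| = -3/√12, so θ ≈ 150.00°.

θ ≈ 150.00°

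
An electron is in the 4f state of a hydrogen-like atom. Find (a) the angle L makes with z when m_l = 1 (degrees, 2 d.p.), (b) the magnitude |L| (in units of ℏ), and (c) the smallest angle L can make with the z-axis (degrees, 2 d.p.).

θ(m_l=1) ≈ 73.22°; |L| = 2√3 ℏ ≈ 3.464ℏ; θ_min ≈ 30.00°

The 4f subshell has l = 3.
For m_l = 1: cos θ = 1/√12, θ ≈ 73.22°.
|L| = ℏ√(3·4) = 2√3 ℏ ≈ 3.464ℏ.
cos θ_min = 3/√12, so θ_min ≈ 30.00°.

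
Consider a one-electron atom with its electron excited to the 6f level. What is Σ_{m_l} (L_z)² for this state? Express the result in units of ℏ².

Σ(L_z)² = 28 ℏ²

The 6f level has l = 3.
m_l ∈ {-3, -2, -1, 0, 1, 2, 3}.
Σ m_l² = 2·(1 + 4 + 9) = 28.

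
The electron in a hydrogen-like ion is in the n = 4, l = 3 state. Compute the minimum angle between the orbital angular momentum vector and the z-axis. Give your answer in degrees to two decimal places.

|L| = √(l(l+1)) ℏ = 2√3 ℏ.
The smallest angle corresponds to the largest L_z, i.e. m_l = l = 3, giving L_z = 3ℏ.
cos θ_min = 3/√12, so θ_min ≈ 30.00°.

θ_min ≈ 30.00°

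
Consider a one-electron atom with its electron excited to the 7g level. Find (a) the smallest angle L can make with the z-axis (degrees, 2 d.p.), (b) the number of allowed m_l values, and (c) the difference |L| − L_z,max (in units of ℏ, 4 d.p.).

θ_min ≈ 26.57°; 9 values; |L|−L_z,max ≈ 0.4721ℏ

The 7g level has l = 4.
cos θ_min = 4/√20, so θ_min ≈ 26.57°.
There are 2l+1 = 9 values of m_l.
|L| − L_z,max = (2√5 − 4)ℏ ≈ 0.4721ℏ.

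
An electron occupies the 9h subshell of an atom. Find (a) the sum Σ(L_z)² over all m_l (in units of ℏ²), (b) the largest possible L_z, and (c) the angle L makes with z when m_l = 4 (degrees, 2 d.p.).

The 9h subshell has l = 5.
Σ m_l² = 110, so Σ(L_z)² = 110 ℏ².
L_z,max = lℏ = 5ℏ.
For m_l = 4: cos θ = 4/√30, θ ≈ 43.09°.

Σ(L_z)² = 110 ℏ²; L_z,max = 5ℏ; θ(m_l=4) ≈ 43.09°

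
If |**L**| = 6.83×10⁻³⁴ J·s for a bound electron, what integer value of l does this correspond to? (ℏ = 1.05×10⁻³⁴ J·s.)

In units of ℏ, |L| ≈ 6.505.
(|L|/ℏ)² = l(l+1) ≈ 42.31 ⇒ l = 6.

l = 6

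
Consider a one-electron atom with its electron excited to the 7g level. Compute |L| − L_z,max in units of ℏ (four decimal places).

|L| − L_z,max ≈ 0.4721ℏ

The 7g level has l = 4.
|L| = 2√5 ℏ ≈ 4.4721ℏ, while L_z,max = lℏ = 4ℏ.
The difference is (2√5 − 4)ℏ ≈ 0.4721ℏ.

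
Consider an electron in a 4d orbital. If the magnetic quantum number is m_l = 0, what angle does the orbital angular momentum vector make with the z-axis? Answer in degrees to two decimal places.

θ ≈ 90.00°

4d means n = 4, l = 2.
|L|² = l(l+1)ℏ² = 6ℏ², so |L| = √6 ℏ.
L_z = m_l ℏ = 0ℏ.
cos θ = L_z/|L| = 0/√6, so θ ≈ 90.00°.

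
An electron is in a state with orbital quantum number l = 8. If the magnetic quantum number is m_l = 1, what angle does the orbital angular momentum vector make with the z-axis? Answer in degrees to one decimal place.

θ ≈ 83.2°

|L|² = l(l+1)ℏ² = 72ℏ², so |L| = 6√2 ℏ.
L_z = m_l ℏ = 1ℏ.
cos θ = L_z/|L| = 1/√72, so θ ≈ 83.2°.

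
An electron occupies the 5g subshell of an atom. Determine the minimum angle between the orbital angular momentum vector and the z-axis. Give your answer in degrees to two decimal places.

θ_min ≈ 26.57°

For 5g, l = 4.
|L| = ℏ√(l(l+1)) = 2√5 ℏ.
The smallest angle corresponds to the largest L_z, i.e. m_l = l = 4, giving L_z = 4ℏ.
cos θ_min = 4/√20, so θ_min ≈ 26.57°.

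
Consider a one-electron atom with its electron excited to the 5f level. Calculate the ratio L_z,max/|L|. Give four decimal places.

The 5f level has l = 3.
|L| = 2√3 ℏ ≈ 3.4641ℏ, while L_z,max = lℏ = 3ℏ.
L_z,max/|L| = 3/√12 = 0.8660.

L_z,max/|L| = 0.8660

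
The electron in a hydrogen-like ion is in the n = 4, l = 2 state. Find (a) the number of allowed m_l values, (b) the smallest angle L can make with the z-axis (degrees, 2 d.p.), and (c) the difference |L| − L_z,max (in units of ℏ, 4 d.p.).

There are 2l+1 = 5 values of m_l.
cos θ_min = 2/√6, so θ_min ≈ 35.26°.
|L| − L_z,max = (√6 − 2)ℏ ≈ 0.4495ℏ.

5 values; θ_min ≈ 35.26°; |L|−L_z,max ≈ 0.4495ℏ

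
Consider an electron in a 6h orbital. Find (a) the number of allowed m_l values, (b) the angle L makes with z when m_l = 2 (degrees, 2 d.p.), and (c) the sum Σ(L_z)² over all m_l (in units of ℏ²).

For 6h, l = 5.
There are 2l+1 = 11 values of m_l.
For m_l = 2: cos θ = 2/√30, θ ≈ 68.58°.
Σ m_l² = 110, so Σ(L_z)² = 110 ℏ².

11 values; θ(m_l=2) ≈ 68.58°; Σ(L_z)² = 110 ℏ²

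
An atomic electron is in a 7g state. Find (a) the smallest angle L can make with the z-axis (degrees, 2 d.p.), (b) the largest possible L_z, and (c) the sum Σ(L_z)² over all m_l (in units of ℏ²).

The 7g subshell has l = 4.
cos θ_min = 4/√20, so θ_min ≈ 26.57°.
L_z,max = lℏ = 4ℏ.
Σ m_l² = 60, so Σ(L_z)² = 60 ℏ².

θ_min ≈ 26.57°; L_z,max = 4ℏ; Σ(L_z)² = 60 ℏ²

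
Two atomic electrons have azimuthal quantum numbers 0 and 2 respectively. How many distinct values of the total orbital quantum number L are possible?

1

L runs from |0 − 2| = 2 to 0 + 2 = 2.
Allowed values: L = 2.
That is 1 value.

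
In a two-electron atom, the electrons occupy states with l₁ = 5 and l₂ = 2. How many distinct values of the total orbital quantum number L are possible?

Angular momentum addition gives L = |l₁ − l₂|, …, l₁ + l₂.
Allowed values: L = 3, 4, 5, 6, 7.
That is 5 values.

5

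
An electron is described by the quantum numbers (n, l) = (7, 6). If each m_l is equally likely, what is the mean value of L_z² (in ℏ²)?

The allowed m_l values are -6, -5, -4, -3, -2, -1, 0, 1, 2, 3, 4, 5, 6.
⟨L_z²⟩ = ℏ²·l(l+1)/3 = 14ℏ².

⟨L_z²⟩ = 14 ℏ²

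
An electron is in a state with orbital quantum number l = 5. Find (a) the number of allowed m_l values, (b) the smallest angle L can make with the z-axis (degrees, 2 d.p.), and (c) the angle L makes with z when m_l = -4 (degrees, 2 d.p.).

There are 2l+1 = 11 values of m_l.
cos θ_min = 5/√30, so θ_min ≈ 24.09°.
For m_l = -4: cos θ = -4/√30, θ ≈ 136.91°.

11 values; θ_min ≈ 24.09°; θ(m_l=-4) ≈ 136.91°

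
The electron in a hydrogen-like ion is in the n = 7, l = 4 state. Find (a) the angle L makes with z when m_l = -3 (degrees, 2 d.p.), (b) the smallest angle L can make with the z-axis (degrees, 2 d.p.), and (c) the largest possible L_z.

θ(m_l=-3) ≈ 132.13°; θ_min ≈ 26.57°; L_z,max = 4ℏ

For m_l = -3: cos θ = -3/√20, θ ≈ 132.13°.
cos θ_min = 4/√20, so θ_min ≈ 26.57°.
L_z,max = lℏ = 4ℏ.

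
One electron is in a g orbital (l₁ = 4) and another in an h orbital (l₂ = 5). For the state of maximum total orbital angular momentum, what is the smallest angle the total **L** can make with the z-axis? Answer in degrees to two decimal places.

The total orbital quantum number L ranges from |l₁ − l₂| to l₁ + l₂ in integer steps.
So L can be 1, 2, 3, 4, 5, 6, 7, 8, 9.
The maximum is L = 9, with |L_tot| = ℏ√(9·10) = 3√10 ℏ.
The minimum angle with z is arccos(9/√90) ≈ 18.43°.

θ_min ≈ 18.43°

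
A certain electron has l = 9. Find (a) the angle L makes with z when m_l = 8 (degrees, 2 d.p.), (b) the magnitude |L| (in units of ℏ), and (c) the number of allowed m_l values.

For m_l = 8: cos θ = 8/√90, θ ≈ 32.51°.
|L| = ℏ√(9·10) = 3√10 ℏ ≈ 9.487ℏ.
There are 2l+1 = 19 values of m_l.

θ(m_l=8) ≈ 32.51°; |L| = 3√10 ℏ ≈ 9.487ℏ; 19 values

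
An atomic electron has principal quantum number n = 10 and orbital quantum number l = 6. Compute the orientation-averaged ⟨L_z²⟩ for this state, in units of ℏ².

m_l ∈ {-6, -5, -4, -3, -2, -1, 0, 1, 2, 3, 4, 5, 6}.
⟨L_z²⟩ = ℏ²·(Σ m_l²)/(2l+1) = ℏ²·182/13 = 14ℏ².

⟨L_z²⟩ = 14 ℏ²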